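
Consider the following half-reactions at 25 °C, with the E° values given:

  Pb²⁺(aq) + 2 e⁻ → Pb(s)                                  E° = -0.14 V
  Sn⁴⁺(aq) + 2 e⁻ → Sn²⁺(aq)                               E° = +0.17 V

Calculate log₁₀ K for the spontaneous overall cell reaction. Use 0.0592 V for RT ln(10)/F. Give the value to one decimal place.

Cathode: Sn⁴⁺/Sn²⁺; anode: Pb²⁺/Pb. E°cell = +0.31 V, n = 2.
log K = nE°cell / 0.0592 = (2)(+0.31) / 0.0592 = 10.5.

10.5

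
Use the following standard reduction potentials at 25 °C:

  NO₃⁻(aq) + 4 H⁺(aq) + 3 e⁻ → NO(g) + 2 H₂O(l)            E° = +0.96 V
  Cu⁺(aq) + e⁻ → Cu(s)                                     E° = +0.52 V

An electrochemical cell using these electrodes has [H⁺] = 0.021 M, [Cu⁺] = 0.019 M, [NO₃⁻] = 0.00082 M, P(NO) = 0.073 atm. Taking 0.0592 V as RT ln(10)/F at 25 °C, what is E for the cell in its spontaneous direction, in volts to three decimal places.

+0.371 V

NO₃⁻/NO is the cathode (higher E°), Cu⁺/Cu the anode: E°cell = +0.96 − (+0.52) = +0.44 V, n = 3.
Overall: NO₃⁻(aq) + 4 H⁺(aq) + 3 Cu(s) → NO(g) + 2 H₂O(l) + 3 Cu⁺(aq)
Q = P(NO)·[Cu⁺]^3 / ([NO₃⁻]·[H⁺]^4); log Q = 3.497.
E = E° − (0.0592/n) log Q = +0.44 − (0.0592/3)(3.497) = +0.371 V.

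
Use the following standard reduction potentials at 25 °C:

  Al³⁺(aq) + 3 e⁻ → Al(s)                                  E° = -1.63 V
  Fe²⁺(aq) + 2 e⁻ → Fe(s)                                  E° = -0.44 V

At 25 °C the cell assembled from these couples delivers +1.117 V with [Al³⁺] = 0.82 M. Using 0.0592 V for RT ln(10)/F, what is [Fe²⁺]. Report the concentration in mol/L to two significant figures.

Fe²⁺/Fe is the cathode, Al³⁺/Al the anode: E°cell = +1.19 V, n = 6.
Overall reaction: 3 Fe²⁺(aq) + 2 Al(s) → 3 Fe(s) + 2 Al³⁺(aq); Q = [Al³⁺]^2/[Fe²⁺]^3.
From E = E° − (0.0592/n) log Q: log Q = (E° − E)·n/0.0592 = (+1.19 − (+1.117))·6/0.0592 = 7.3986.
So 3·log[Fe²⁺] = 2·log(0.82) − log Q = -0.1724 − (7.3986) = -7.5710; log[Fe²⁺] = -7.5710 / 3 = -2.5237; [Fe²⁺] = 10^(-2.5237) ≈ 0.0030 M.

0.0030 M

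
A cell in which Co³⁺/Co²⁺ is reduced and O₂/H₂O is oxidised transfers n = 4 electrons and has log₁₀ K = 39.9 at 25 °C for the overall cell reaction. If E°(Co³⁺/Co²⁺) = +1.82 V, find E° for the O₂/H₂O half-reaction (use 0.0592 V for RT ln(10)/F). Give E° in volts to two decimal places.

+1.23 V

E°cell = (0.0592/n)·log K = (0.0592/4)(39.9) = +0.591 V.
Since Co³⁺/Co²⁺ is the cathode and O₂/H₂O the anode, E°cell = E°(Co³⁺/Co²⁺) − E°(O₂/H₂O).
So E°(O₂/H₂O) = E°(Co³⁺/Co²⁺) − E°cell = (+1.82) − (+0.591) = +1.23 V.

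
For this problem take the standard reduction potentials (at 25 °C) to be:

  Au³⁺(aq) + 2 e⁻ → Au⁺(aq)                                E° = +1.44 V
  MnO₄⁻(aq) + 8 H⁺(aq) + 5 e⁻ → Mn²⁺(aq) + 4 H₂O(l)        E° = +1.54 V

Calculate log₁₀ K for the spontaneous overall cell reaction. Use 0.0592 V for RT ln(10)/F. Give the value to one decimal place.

Cathode: MnO₄⁻/Mn²⁺; anode: Au³⁺/Au⁺. E°cell = +0.10 V, n = 10.
log K = nE°cell / 0.0592 = (10)(+0.10) / 0.0592 = 16.9.

16.9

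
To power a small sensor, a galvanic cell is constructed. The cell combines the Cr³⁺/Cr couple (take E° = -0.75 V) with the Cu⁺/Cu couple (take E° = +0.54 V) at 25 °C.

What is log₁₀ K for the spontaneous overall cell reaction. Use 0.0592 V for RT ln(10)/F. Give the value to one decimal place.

Cathode: Cu⁺/Cu; anode: Cr³⁺/Cr. E°cell = +1.29 V, n = 3.
log K = nE°cell / 0.0592 = (3)(+1.29) / 0.0592 = 65.4.

65.4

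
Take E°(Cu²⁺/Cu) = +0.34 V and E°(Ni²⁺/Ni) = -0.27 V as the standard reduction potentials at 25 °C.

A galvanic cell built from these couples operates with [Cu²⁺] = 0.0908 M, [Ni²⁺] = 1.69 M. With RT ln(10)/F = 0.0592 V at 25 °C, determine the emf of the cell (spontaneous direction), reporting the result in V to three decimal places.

+0.572 V

Cu²⁺/Cu is the cathode (higher E°), Ni²⁺/Ni the anode: E°cell = +0.34 − (-0.27) = +0.61 V, n = 2.
Overall: Cu²⁺(aq) + Ni(s) → Cu(s) + Ni²⁺(aq)
Q = [Ni²⁺] / ([Cu²⁺]); log Q = 1.270.
E = E° − (0.0592/n) log Q = +0.61 − (0.0592/2)(1.270) = +0.572 V.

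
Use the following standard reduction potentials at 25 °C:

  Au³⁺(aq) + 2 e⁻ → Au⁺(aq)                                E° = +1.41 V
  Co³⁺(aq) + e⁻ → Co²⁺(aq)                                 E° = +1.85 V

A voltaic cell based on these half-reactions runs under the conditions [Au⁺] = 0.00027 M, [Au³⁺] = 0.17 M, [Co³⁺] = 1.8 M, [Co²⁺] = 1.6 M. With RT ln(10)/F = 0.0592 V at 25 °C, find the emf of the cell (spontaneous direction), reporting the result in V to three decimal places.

+0.360 V

Co³⁺/Co²⁺ is the cathode (higher E°), Au³⁺/Au⁺ the anode: E°cell = +1.85 − (+1.41) = +0.44 V, n = 2.
Overall: 2 Co³⁺(aq) + Au⁺(aq) → 2 Co²⁺(aq) + Au³⁺(aq)
Q = [Co²⁺]^2·[Au³⁺] / ([Co³⁺]^2·[Au⁺]); log Q = 2.697.
E = E° − (0.0592/n) log Q = +0.44 − (0.0592/2)(2.697) = +0.360 V.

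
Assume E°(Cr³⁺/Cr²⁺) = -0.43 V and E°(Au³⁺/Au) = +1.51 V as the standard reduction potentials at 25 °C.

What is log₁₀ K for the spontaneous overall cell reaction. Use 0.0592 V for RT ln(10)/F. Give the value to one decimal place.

98.3

Cathode: Au³⁺/Au; anode: Cr³⁺/Cr²⁺. E°cell = +1.94 V, n = 3.
log K = nE°cell / 0.0592 = (3)(+1.94) / 0.0592 = 98.3.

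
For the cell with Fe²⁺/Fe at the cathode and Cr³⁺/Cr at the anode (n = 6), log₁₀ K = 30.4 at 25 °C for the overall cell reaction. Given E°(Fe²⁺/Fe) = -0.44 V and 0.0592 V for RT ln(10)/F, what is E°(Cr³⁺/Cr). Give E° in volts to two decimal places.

-0.74 V

E°cell = (0.0592/n)·log K = (0.0592/6)(30.4) = +0.300 V.
Since Fe²⁺/Fe is the cathode and Cr³⁺/Cr the anode, E°cell = E°(Fe²⁺/Fe) − E°(Cr³⁺/Cr).
So E°(Cr³⁺/Cr) = E°(Fe²⁺/Fe) − E°cell = (-0.44) − (+0.300) = -0.74 V.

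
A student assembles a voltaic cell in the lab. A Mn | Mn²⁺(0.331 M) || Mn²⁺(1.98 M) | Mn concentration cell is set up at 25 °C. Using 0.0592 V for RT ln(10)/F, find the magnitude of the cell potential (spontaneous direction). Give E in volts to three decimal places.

For a concentration cell E°cell = 0. The 1.98 M side is the cathode (reduction is favoured where [Mn²⁺] is higher).
With n = 2, E = −(0.0592/2) log([Mn²⁺]ₐₙ/[Mn²⁺]꜀ₐₜ) = −(0.0592/2) log(0.331/1.98) = −(0.0592/2)(-0.777) = +0.023 V.

+0.023 V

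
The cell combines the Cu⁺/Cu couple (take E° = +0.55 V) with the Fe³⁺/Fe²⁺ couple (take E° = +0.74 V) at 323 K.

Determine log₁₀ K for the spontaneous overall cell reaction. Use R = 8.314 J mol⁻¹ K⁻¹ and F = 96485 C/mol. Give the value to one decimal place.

Cathode: Fe³⁺/Fe²⁺; anode: Cu⁺/Cu. E°cell = (+0.74) − (+0.55) = +0.19 V, with n = 1.
ΔG° = −nFE° = −RT ln K, so ln K = nFE°/(RT) = (1)(96485)(+0.19) / ((8.314)(323)) = 6.827.
log₁₀ K = 6.827 / ln 10 = 3.0.

3.0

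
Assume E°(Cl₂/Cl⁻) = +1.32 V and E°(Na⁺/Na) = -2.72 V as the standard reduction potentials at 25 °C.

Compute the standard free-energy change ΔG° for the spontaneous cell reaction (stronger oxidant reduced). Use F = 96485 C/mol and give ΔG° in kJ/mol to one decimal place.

Cl₂/Cl⁻ (E° = +1.32 V) is the cathode; Na⁺/Na (E° = -2.72 V) is the anode, so E°cell = +4.04 V.
Balancing electrons gives n = 2 (lcm of 2 and 1).
ΔG° = −nFE° = −(2)(96485)(+4.04) = -779,599 J = -779.6 kJ/mol.

-779.6 kJ/mol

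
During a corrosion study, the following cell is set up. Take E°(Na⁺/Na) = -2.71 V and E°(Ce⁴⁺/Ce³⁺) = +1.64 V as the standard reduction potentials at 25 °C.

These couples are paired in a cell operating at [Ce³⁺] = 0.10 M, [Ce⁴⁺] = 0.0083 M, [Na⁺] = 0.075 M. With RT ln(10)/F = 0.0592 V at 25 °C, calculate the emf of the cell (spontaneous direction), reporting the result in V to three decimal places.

+4.353 V

Ce⁴⁺/Ce³⁺ is the cathode (higher E°), Na⁺/Na the anode: E°cell = +1.64 − (-2.71) = +4.35 V, n = 1.
Overall: Ce⁴⁺(aq) + Na(s) → Ce³⁺(aq) + Na⁺(aq)
Q = [Ce³⁺]·[Na⁺] / ([Ce⁴⁺]); log Q = -0.044.
E = E° − (0.0592/n) log Q = +4.35 − (0.0592/1)(-0.044) = +4.353 V.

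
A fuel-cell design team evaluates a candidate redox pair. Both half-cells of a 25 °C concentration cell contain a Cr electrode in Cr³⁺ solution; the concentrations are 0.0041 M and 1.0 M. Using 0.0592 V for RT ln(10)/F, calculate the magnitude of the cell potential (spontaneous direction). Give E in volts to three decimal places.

+0.047 V

For a concentration cell E°cell = 0. The 1.0 M side is the cathode (reduction is favoured where [Cr³⁺] is higher).
With n = 3, E = −(0.0592/3) log([Cr³⁺]ₐₙ/[Cr³⁺]꜀ₐₜ) = −(0.0592/3) log(0.0041/1) = −(0.0592/3)(-2.387) = +0.047 V.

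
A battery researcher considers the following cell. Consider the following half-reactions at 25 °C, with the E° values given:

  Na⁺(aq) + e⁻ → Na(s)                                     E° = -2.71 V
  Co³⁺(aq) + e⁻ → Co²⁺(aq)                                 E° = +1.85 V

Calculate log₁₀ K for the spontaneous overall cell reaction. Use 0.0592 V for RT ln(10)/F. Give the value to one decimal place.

Cathode: Co³⁺/Co²⁺; anode: Na⁺/Na. E°cell = +4.56 V, n = 1.
log K = nE°cell / 0.0592 = (1)(+4.56) / 0.0592 = 77.0.

77.0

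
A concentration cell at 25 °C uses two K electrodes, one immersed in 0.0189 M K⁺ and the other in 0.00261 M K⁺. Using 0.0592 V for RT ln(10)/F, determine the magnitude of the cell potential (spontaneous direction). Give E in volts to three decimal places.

For a concentration cell E°cell = 0. The 0.0189 M side is the cathode (reduction is favoured where [K⁺] is higher).
With n = 1, E = −(0.0592/1) log([K⁺]ₐₙ/[K⁺]꜀ₐₜ) = −(0.0592/1) log(0.00261/0.0189) = −(0.0592/1)(-0.860) = +0.051 V.

+0.051 V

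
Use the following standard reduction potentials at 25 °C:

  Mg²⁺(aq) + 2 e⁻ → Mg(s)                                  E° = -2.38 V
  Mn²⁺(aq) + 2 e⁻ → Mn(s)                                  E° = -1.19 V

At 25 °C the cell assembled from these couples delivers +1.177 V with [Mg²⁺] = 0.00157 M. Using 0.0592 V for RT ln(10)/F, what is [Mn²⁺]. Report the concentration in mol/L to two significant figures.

Mn²⁺/Mn is the cathode, Mg²⁺/Mg the anode: E°cell = +1.19 V, n = 2.
Overall reaction: Mn²⁺(aq) + Mg(s) → Mn(s) + Mg²⁺(aq); Q = [Mg²⁺]^1/[Mn²⁺]^1.
From E = E° − (0.0592/n) log Q: log Q = (E° − E)·n/0.0592 = (+1.19 − (+1.177))·2/0.0592 = 0.4392.
So 1·log[Mn²⁺] = 1·log(0.00157) − log Q = -2.8041 − (0.4392) = -3.2433; [Mn²⁺] = 10^(-3.2433) ≈ 0.00057 M.

0.00057 M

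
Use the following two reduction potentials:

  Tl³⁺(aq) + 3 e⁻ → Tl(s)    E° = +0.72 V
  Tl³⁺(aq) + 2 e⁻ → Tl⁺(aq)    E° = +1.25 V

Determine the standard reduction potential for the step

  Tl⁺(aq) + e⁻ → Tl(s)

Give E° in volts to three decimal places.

-0.340 V

Sequential free energies add, so n₃E°₃ = n₁E°₁ + n₂E°₂.
With n₃ = 3, and the known step contributing 2×(+1.25) V, the unknown satisfies 1·E° = 3×(+0.72) − 2×(+1.25) = -0.340.
E° = -0.340 / 1 = -0.340 V.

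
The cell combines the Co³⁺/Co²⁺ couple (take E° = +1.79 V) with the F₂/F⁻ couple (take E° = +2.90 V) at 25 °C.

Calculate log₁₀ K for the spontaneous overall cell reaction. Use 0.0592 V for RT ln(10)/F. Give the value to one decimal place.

37.5

Cathode: F₂/F⁻; anode: Co³⁺/Co²⁺. E°cell = +1.11 V, n = 2.
log K = nE°cell / 0.0592 = (2)(+1.11) / 0.0592 = 37.5.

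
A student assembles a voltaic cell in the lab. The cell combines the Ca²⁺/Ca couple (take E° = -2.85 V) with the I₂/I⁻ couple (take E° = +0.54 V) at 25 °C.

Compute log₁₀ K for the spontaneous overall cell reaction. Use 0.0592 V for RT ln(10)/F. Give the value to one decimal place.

114.5

Cathode: I₂/I⁻; anode: Ca²⁺/Ca. E°cell = +3.39 V, n = 2.
log K = nE°cell / 0.0592 = (2)(+3.39) / 0.0592 = 114.5.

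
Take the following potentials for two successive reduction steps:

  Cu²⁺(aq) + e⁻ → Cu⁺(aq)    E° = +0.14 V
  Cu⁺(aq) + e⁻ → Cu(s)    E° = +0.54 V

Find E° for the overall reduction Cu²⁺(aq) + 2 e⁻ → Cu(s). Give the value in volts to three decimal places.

+0.340 V

Since ΔG° = −nFE° is additive over sequential reductions, n₃E°₃ = n₁E°₁ + n₂E°₂.
E°₃ = (1×+0.14 + 1×+0.54) / 2 = (+0.680) / 2 = +0.340 V.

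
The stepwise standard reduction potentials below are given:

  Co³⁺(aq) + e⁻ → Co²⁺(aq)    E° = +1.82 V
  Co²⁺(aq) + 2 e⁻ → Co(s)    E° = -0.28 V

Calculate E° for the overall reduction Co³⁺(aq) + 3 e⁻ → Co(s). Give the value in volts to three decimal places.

+0.420 V

Adding the free-energy changes (−nFE°) of the two steps gives −n₃FE°₃ = −n₁FE°₁ − n₂FE°₂.
E°₃ = (1×+1.82 + 2×-0.28) / 3 = (+1.260) / 3 = +0.420 V.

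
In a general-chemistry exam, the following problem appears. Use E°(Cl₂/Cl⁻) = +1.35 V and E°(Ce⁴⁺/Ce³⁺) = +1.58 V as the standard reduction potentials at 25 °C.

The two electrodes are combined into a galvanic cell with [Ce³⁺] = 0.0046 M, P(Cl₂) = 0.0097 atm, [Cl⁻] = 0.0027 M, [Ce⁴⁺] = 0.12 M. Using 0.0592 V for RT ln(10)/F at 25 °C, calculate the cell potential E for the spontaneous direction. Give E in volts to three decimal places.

Ce⁴⁺/Ce³⁺ is the cathode (higher E°), Cl₂/Cl⁻ the anode: E°cell = +1.58 − (+1.35) = +0.23 V, n = 2.
Overall: 2 Ce⁴⁺(aq) + 2 Cl⁻(aq) → 2 Ce³⁺(aq) + Cl₂(g)
Q = [Ce³⁺]^2·P(Cl₂) / ([Ce⁴⁺]^2·[Cl⁻]^2); log Q = 0.291.
E = E° − (0.0592/n) log Q = +0.23 − (0.0592/2)(0.291) = +0.221 V.

+0.221 V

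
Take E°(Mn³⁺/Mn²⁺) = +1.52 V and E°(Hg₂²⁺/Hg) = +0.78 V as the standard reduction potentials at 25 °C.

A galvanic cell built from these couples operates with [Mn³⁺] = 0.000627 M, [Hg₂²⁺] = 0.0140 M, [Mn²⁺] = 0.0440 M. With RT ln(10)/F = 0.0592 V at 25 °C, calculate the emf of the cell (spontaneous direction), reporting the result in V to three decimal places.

Mn³⁺/Mn²⁺ is the cathode (higher E°), Hg₂²⁺/Hg the anode: E°cell = +1.52 − (+0.78) = +0.74 V, n = 2.
Overall: 2 Mn³⁺(aq) + 2 Hg(l) → 2 Mn²⁺(aq) + Hg₂²⁺(aq)
Q = [Mn²⁺]^2·[Hg₂²⁺] / ([Mn³⁺]^2); log Q = 1.838.
E = E° − (0.0592/n) log Q = +0.74 − (0.0592/2)(1.838) = +0.686 V.

+0.686 V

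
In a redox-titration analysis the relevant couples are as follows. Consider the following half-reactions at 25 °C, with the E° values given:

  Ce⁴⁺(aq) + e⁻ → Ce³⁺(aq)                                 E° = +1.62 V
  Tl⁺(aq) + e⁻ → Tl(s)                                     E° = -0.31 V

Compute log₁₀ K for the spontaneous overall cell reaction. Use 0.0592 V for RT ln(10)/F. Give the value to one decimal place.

32.6

Cathode: Ce⁴⁺/Ce³⁺; anode: Tl⁺/Tl. E°cell = +1.93 V, n = 1.
log K = nE°cell / 0.0592 = (1)(+1.93) / 0.0592 = 32.6.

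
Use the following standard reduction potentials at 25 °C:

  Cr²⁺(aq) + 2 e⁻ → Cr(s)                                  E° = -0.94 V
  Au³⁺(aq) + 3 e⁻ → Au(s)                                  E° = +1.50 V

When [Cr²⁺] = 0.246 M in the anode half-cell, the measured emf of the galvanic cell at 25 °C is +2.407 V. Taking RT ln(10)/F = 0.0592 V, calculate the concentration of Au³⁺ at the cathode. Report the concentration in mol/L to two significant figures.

Au³⁺/Au is the cathode, Cr²⁺/Cr the anode: E°cell = +2.44 V, n = 6.
Overall reaction: 2 Au³⁺(aq) + 3 Cr(s) → 2 Au(s) + 3 Cr²⁺(aq); Q = [Cr²⁺]^3/[Au³⁺]^2.
From E = E° − (0.0592/n) log Q: log Q = (E° − E)·n/0.0592 = (+2.44 − (+2.407))·6/0.0592 = 3.3446.
So 2·log[Au³⁺] = 3·log(0.246) − log Q = -1.8272 − (3.3446) = -5.1718; log[Au³⁺] = -5.1718 / 2 = -2.5859; [Au³⁺] = 10^(-2.5859) ≈ 0.0026 M.

0.0026 M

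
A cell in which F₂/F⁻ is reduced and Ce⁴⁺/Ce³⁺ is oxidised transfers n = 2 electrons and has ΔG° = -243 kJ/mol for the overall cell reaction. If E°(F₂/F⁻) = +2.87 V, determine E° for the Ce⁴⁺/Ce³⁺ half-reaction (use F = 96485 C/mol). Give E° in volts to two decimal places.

+1.61 V

E°cell = −ΔG°/(nF) = −(-243×10³)/((2)(96485)) = +1.259 V.
Since F₂/F⁻ is the cathode and Ce⁴⁺/Ce³⁺ the anode, E°cell = E°(F₂/F⁻) − E°(Ce⁴⁺/Ce³⁺).
So E°(Ce⁴⁺/Ce³⁺) = E°(F₂/F⁻) − E°cell = (+2.87) − (+1.259) = +1.61 V.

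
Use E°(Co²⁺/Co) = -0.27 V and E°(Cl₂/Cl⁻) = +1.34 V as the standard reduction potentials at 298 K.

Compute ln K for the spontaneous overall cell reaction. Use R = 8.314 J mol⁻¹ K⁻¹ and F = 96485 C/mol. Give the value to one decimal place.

Cathode: Cl₂/Cl⁻; anode: Co²⁺/Co. E°cell = (+1.34) − (-0.27) = +1.61 V, with n = 2.
ΔG° = −nFE° = −RT ln K, so ln K = nFE°/(RT) = (2)(96485)(+1.61) / ((8.314)(298)) = 125.398.

125.4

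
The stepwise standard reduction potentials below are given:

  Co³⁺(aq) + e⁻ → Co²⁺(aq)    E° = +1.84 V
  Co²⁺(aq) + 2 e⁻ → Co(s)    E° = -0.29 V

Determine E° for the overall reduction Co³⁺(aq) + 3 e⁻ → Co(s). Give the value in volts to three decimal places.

Standard free energies of sequential steps add: ΔG°₃ = ΔG°₁ + ΔG°₂, so n₃E°₃ = n₁E°₁ + n₂E°₂.
E°₃ = (1×+1.84 + 2×-0.29) / 3 = (+1.260) / 3 = +0.420 V.

+0.420 V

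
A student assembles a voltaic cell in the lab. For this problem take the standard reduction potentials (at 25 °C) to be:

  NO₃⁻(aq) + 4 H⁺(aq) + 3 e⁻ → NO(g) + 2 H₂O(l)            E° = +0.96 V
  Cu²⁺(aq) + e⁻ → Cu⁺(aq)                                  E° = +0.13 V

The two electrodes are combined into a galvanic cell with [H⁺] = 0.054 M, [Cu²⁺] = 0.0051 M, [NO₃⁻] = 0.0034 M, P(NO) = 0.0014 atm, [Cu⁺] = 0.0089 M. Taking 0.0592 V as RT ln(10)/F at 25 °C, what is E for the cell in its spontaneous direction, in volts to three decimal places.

NO₃⁻/NO is the cathode (higher E°), Cu²⁺/Cu⁺ the anode: E°cell = +0.96 − (+0.13) = +0.83 V, n = 3.
Overall: NO₃⁻(aq) + 4 H⁺(aq) + 3 Cu⁺(aq) → NO(g) + 2 H₂O(l) + 3 Cu²⁺(aq)
Q = P(NO)·[Cu²⁺]^3 / ([NO₃⁻]·[H⁺]^4·[Cu⁺]^3); log Q = 3.960.
E = E° − (0.0592/n) log Q = +0.83 − (0.0592/3)(3.960) = +0.752 V.

+0.752 V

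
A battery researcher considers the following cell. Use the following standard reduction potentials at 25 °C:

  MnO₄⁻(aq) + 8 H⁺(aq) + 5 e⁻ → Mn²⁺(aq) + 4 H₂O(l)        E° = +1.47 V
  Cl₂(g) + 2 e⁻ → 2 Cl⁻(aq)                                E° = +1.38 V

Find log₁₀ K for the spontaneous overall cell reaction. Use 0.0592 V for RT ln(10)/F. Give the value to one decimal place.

Cathode: MnO₄⁻/Mn²⁺; anode: Cl₂/Cl⁻. E°cell = +0.09 V, n = 10.
log K = nE°cell / 0.0592 = (10)(+0.09) / 0.0592 = 15.2.

15.2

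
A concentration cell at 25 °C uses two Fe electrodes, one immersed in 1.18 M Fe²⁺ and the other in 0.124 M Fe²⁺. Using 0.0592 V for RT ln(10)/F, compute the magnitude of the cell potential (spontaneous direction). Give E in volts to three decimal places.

For a concentration cell E°cell = 0. The 1.18 M side is the cathode (reduction is favoured where [Fe²⁺] is higher).
With n = 2, E = −(0.0592/2) log([Fe²⁺]ₐₙ/[Fe²⁺]꜀ₐₜ) = −(0.0592/2) log(0.124/1.18) = −(0.0592/2)(-0.978) = +0.029 V.

+0.029 V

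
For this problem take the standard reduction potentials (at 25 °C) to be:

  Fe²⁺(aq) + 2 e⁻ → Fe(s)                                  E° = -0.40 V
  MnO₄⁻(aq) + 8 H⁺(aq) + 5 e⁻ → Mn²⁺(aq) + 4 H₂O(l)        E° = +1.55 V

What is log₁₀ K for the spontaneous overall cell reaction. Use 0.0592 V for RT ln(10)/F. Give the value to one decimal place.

Cathode: MnO₄⁻/Mn²⁺; anode: Fe²⁺/Fe. E°cell = +1.95 V, n = 10.
log K = nE°cell / 0.0592 = (10)(+1.95) / 0.0592 = 329.4.

329.4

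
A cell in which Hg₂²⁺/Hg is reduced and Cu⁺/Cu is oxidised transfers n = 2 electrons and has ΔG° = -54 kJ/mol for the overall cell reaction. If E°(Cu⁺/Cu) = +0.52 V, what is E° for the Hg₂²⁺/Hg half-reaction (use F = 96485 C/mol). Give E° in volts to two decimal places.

E°cell = −ΔG°/(nF) = −(-54×10³)/((2)(96485)) = +0.280 V.
Since Hg₂²⁺/Hg is the cathode and Cu⁺/Cu the anode, E°cell = E°(Hg₂²⁺/Hg) − E°(Cu⁺/Cu).
So E°(Hg₂²⁺/Hg) = E°cell + E°(Cu⁺/Cu) = +0.280 + (+0.52) = +0.80 V.

+0.80 V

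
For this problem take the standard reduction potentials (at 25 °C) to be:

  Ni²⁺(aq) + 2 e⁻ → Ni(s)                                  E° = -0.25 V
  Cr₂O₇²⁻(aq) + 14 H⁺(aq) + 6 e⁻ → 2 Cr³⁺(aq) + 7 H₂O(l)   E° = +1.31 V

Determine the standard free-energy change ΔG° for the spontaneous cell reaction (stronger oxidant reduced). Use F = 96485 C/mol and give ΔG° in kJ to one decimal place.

Cr₂O₇²⁻/Cr³⁺ (E° = +1.31 V) is the cathode; Ni²⁺/Ni (E° = -0.25 V) is the anode, so E°cell = +1.56 V.
Balancing electrons gives n = 6 (lcm of 6 and 2).
ΔG° = −nFE° = −(6)(96485)(+1.56) = -903,100 J = -903.1 kJ.

-903.1 kJ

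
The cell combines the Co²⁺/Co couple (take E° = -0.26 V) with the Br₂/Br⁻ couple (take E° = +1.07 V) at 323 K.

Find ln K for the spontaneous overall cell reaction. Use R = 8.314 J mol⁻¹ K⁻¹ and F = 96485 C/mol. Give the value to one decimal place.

95.6

Cathode: Br₂/Br⁻; anode: Co²⁺/Co. E°cell = (+1.07) − (-0.26) = +1.33 V, with n = 2.
ΔG° = −nFE° = −RT ln K, so ln K = nFE°/(RT) = (2)(96485)(+1.33) / ((8.314)(323)) = 95.572.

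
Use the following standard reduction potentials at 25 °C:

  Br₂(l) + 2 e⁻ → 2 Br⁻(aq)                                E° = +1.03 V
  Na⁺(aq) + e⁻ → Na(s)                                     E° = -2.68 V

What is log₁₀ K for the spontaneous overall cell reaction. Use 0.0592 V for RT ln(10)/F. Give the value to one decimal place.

125.3

Cathode: Br₂/Br⁻; anode: Na⁺/Na. E°cell = +3.71 V, n = 2.
log K = nE°cell / 0.0592 = (2)(+3.71) / 0.0592 = 125.3.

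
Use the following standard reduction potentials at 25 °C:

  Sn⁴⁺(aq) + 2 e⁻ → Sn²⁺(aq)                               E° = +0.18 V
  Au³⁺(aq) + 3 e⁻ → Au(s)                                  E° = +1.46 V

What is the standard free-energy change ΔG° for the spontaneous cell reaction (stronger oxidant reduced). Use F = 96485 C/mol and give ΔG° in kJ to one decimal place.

Au³⁺/Au (E° = +1.46 V) is the cathode; Sn⁴⁺/Sn²⁺ (E° = +0.18 V) is the anode, so E°cell = +1.28 V.
Balancing electrons gives n = 6 (lcm of 3 and 2).
ΔG° = −nFE° = −(6)(96485)(+1.28) = -741,005 J = -741.0 kJ.

-741.0 kJ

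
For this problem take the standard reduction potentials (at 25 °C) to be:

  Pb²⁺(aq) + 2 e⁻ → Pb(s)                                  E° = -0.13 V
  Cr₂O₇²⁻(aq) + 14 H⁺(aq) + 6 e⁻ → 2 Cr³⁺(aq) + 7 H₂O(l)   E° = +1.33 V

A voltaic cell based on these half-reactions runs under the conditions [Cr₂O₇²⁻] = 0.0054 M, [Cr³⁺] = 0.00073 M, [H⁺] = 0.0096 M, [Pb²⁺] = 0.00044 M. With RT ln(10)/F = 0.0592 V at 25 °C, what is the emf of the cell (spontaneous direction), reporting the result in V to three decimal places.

+1.320 V

Cr₂O₇²⁻/Cr³⁺ is the cathode (higher E°), Pb²⁺/Pb the anode: E°cell = +1.33 − (-0.13) = +1.46 V, n = 6.
Overall: Cr₂O₇²⁻(aq) + 14 H⁺(aq) + 3 Pb(s) → 2 Cr³⁺(aq) + 7 H₂O(l) + 3 Pb²⁺(aq)
Q = [Cr³⁺]^2·[Pb²⁺]^3 / ([Cr₂O₇²⁻]·[H⁺]^14); log Q = 14.173.
E = E° − (0.0592/n) log Q = +1.46 − (0.0592/6)(14.173) = +1.320 V.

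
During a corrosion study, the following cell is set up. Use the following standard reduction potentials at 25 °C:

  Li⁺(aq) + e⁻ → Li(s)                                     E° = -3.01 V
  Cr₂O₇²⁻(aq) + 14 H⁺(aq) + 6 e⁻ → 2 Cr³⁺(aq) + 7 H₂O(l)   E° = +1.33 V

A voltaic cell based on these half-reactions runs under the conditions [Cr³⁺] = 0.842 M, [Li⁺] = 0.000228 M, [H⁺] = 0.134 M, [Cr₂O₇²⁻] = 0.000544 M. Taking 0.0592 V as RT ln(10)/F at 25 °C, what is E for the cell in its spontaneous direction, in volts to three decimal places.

+4.404 V

Cr₂O₇²⁻/Cr³⁺ is the cathode (higher E°), Li⁺/Li the anode: E°cell = +1.33 − (-3.01) = +4.34 V, n = 6.
Overall: Cr₂O₇²⁻(aq) + 14 H⁺(aq) + 6 Li(s) → 2 Cr³⁺(aq) + 7 H₂O(l) + 6 Li⁺(aq)
Q = [Cr³⁺]^2·[Li⁺]^6 / ([Cr₂O₇²⁻]·[H⁺]^14); log Q = -6.517.
E = E° − (0.0592/n) log Q = +4.34 − (0.0592/6)(-6.517) = +4.404 V.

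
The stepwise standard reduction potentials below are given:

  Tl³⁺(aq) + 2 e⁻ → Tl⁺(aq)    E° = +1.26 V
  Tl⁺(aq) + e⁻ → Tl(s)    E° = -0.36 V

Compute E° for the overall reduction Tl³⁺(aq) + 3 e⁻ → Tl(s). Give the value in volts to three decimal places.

+0.720 V

Adding the free-energy changes (−nFE°) of the two steps gives −n₃FE°₃ = −n₁FE°₁ − n₂FE°₂.
E°₃ = (2×+1.26 + 1×-0.36) / 3 = (+2.160) / 3 = +0.720 V.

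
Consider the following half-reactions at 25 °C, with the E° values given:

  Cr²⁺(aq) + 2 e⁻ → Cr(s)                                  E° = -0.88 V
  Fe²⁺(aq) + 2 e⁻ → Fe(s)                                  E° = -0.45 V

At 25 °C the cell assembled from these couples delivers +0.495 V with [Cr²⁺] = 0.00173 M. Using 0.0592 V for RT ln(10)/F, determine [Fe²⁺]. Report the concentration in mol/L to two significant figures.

0.27 M

Fe²⁺/Fe is the cathode, Cr²⁺/Cr the anode: E°cell = +0.43 V, n = 2.
Overall reaction: Fe²⁺(aq) + Cr(s) → Fe(s) + Cr²⁺(aq); Q = [Cr²⁺]^1/[Fe²⁺]^1.
From E = E° − (0.0592/n) log Q: log Q = (E° − E)·n/0.0592 = (+0.43 − (+0.495))·2/0.0592 = -2.1959.
So 1·log[Fe²⁺] = 1·log(0.00173) − log Q = -2.7620 − (-2.1959) = -0.5661; [Fe²⁺] = 10^(-0.5661) ≈ 0.27 M.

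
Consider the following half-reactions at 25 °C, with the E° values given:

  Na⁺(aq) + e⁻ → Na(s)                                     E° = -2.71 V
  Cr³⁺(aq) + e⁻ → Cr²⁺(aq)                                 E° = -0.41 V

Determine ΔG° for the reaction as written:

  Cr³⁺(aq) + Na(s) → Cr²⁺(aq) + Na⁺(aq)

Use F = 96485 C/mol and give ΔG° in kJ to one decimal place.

As written, Cr³⁺/Cr²⁺ is reduced (cathode) and Na⁺/Na is oxidised (anode), so E°cell = (-0.41) − (-2.71) = +2.30 V.
Balancing electrons gives n = 1.
ΔG° = −nFE° = −(1)(96485)(+2.30) = -221,915 J = -221.9 kJ.

-221.9 kJ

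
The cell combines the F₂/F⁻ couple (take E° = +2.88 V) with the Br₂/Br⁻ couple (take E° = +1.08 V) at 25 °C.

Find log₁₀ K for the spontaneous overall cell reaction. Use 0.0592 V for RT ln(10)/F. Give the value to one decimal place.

Cathode: F₂/F⁻; anode: Br₂/Br⁻. E°cell = +1.80 V, n = 2.
log K = nE°cell / 0.0592 = (2)(+1.80) / 0.0592 = 60.8.

60.8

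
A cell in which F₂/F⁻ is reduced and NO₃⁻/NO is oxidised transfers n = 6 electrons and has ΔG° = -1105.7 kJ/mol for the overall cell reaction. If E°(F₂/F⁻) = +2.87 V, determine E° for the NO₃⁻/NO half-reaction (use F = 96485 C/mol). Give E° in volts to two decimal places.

E°cell = −ΔG°/(nF) = −(-1105.7×10³)/((6)(96485)) = +1.910 V.
Since F₂/F⁻ is the cathode and NO₃⁻/NO the anode, E°cell = E°(F₂/F⁻) − E°(NO₃⁻/NO).
So E°(NO₃⁻/NO) = E°(F₂/F⁻) − E°cell = (+2.87) − (+1.910) = +0.96 V.

+0.96 V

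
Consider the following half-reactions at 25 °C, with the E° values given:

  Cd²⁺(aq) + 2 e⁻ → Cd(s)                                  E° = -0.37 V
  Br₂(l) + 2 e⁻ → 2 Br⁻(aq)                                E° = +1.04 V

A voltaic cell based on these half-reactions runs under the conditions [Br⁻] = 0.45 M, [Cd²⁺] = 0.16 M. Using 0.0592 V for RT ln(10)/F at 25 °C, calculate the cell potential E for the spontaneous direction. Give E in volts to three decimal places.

+1.454 V

Br₂/Br⁻ is the cathode (higher E°), Cd²⁺/Cd the anode: E°cell = +1.04 − (-0.37) = +1.41 V, n = 2.
Overall: Br₂(l) + Cd(s) → 2 Br⁻(aq) + Cd²⁺(aq)
Q = [Br⁻]^2·[Cd²⁺]; log Q = -1.489.
E = E° − (0.0592/n) log Q = +1.41 − (0.0592/2)(-1.489) = +1.454 V.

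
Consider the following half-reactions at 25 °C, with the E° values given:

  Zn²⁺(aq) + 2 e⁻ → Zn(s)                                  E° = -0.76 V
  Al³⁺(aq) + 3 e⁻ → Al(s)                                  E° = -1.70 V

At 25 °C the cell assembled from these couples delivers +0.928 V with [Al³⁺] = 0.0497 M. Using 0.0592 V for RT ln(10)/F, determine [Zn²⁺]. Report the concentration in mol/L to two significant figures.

Zn²⁺/Zn is the cathode, Al³⁺/Al the anode: E°cell = +0.94 V, n = 6.
Overall reaction: 3 Zn²⁺(aq) + 2 Al(s) → 3 Zn(s) + 2 Al³⁺(aq); Q = [Al³⁺]^2/[Zn²⁺]^3.
From E = E° − (0.0592/n) log Q: log Q = (E° − E)·n/0.0592 = (+0.94 − (+0.928))·6/0.0592 = 1.2162.
So 3·log[Zn²⁺] = 2·log(0.0497) − log Q = -2.6073 − (1.2162) = -3.8235; log[Zn²⁺] = -3.8235 / 3 = -1.2745; [Zn²⁺] = 10^(-1.2745) ≈ 0.053 M.

0.053 M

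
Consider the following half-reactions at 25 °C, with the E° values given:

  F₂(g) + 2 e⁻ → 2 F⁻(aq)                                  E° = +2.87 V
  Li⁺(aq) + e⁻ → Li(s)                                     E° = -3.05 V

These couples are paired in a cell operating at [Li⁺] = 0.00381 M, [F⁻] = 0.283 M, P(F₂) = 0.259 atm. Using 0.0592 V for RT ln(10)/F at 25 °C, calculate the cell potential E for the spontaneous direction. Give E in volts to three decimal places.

F₂/F⁻ is the cathode (higher E°), Li⁺/Li the anode: E°cell = +2.87 − (-3.05) = +5.92 V, n = 2.
Overall: F₂(g) + 2 Li(s) → 2 F⁻(aq) + 2 Li⁺(aq)
Q = [F⁻]^2·[Li⁺]^2 / (P(F₂)); log Q = -5.348.
E = E° − (0.0592/n) log Q = +5.92 − (0.0592/2)(-5.348) = +6.078 V.

+6.078 V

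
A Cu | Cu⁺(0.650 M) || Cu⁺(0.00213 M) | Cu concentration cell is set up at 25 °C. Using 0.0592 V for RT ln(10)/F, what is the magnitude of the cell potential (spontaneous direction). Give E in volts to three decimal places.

For a concentration cell E°cell = 0. The 0.650 M side is the cathode (reduction is favoured where [Cu⁺] is higher).
With n = 1, E = −(0.0592/1) log([Cu⁺]ₐₙ/[Cu⁺]꜀ₐₜ) = −(0.0592/1) log(0.00213/0.65) = −(0.0592/1)(-2.485) = +0.147 V.

+0.147 V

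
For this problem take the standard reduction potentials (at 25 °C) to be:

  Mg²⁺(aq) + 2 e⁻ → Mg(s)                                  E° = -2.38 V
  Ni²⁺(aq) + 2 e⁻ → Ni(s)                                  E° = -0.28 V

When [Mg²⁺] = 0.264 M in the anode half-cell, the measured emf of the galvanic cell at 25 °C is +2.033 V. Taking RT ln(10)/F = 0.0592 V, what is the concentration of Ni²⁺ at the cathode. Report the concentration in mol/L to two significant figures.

Ni²⁺/Ni is the cathode, Mg²⁺/Mg the anode: E°cell = +2.10 V, n = 2.
Overall reaction: Ni²⁺(aq) + Mg(s) → Ni(s) + Mg²⁺(aq); Q = [Mg²⁺]^1/[Ni²⁺]^1.
From E = E° − (0.0592/n) log Q: log Q = (E° − E)·n/0.0592 = (+2.10 − (+2.033))·2/0.0592 = 2.2635.
So 1·log[Ni²⁺] = 1·log(0.264) − log Q = -0.5784 − (2.2635) = -2.8419; [Ni²⁺] = 10^(-2.8419) ≈ 0.0014 M.

0.0014 M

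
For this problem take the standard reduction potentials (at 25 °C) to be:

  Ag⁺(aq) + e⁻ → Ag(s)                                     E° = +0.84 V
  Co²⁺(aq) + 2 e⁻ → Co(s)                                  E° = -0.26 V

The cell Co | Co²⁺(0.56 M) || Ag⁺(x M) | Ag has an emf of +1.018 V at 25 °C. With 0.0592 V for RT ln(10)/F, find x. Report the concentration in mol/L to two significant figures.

0.031 M

Ag⁺/Ag is the cathode, Co²⁺/Co the anode: E°cell = +1.10 V, n = 2.
Overall reaction: 2 Ag⁺(aq) + Co(s) → 2 Ag(s) + Co²⁺(aq); Q = [Co²⁺]^1/[Ag⁺]^2.
From E = E° − (0.0592/n) log Q: log Q = (E° − E)·n/0.0592 = (+1.10 − (+1.018))·2/0.0592 = 2.7703.
So 2·log[Ag⁺] = 1·log(0.56) − log Q = -0.2518 − (2.7703) = -3.0221; log[Ag⁺] = -3.0221 / 2 = -1.5111; [Ag⁺] = 10^(-1.5111) ≈ 0.031 M.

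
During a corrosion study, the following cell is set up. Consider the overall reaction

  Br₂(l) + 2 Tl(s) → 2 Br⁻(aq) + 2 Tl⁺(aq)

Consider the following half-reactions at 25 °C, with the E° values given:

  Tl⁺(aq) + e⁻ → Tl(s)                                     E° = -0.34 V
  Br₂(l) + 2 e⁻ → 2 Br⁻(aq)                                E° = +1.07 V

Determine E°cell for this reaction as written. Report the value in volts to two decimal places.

+1.41 V

The Br₂/Br⁻ couple has the higher reduction potential, so it is the cathode; Tl⁺/Tl is oxidised at the anode.
E°cell = E°(cathode) − E°(anode) = (+1.07) − (-0.34) = +1.41 V.
Since E°cell > 0, the reaction is spontaneous under standard conditions.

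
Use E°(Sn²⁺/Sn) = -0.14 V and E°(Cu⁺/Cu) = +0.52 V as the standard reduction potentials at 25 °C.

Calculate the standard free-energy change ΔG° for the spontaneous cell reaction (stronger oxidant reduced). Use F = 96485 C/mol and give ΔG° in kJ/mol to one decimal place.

-127.4 kJ/mol

Cu⁺/Cu (E° = +0.52 V) is the cathode; Sn²⁺/Sn (E° = -0.14 V) is the anode, so E°cell = +0.66 V.
Balancing electrons gives n = 2 (lcm of 1 and 2).
ΔG° = −nFE° = −(2)(96485)(+0.66) = -127,360 J = -127.4 kJ/mol.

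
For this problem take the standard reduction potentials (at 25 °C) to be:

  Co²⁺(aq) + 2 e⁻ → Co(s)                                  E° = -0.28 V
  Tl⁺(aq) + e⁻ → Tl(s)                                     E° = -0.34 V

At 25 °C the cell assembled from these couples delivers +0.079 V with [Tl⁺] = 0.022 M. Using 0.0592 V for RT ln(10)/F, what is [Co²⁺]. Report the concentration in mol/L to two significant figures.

0.0021 M

Co²⁺/Co is the cathode, Tl⁺/Tl the anode: E°cell = +0.06 V, n = 2.
Overall reaction: Co²⁺(aq) + 2 Tl(s) → Co(s) + 2 Tl⁺(aq); Q = [Tl⁺]^2/[Co²⁺]^1.
From E = E° − (0.0592/n) log Q: log Q = (E° − E)·n/0.0592 = (+0.06 − (+0.079))·2/0.0592 = -0.6419.
So 1·log[Co²⁺] = 2·log(0.022) − log Q = -3.3152 − (-0.6419) = -2.6733; [Co²⁺] = 10^(-2.6733) ≈ 0.0021 M.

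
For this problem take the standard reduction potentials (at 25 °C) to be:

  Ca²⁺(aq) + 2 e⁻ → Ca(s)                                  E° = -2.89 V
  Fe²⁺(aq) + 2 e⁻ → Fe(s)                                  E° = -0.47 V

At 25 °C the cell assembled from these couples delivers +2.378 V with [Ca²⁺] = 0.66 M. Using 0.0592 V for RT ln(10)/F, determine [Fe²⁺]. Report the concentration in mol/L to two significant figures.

Fe²⁺/Fe is the cathode, Ca²⁺/Ca the anode: E°cell = +2.42 V, n = 2.
Overall reaction: Fe²⁺(aq) + Ca(s) → Fe(s) + Ca²⁺(aq); Q = [Ca²⁺]^1/[Fe²⁺]^1.
From E = E° − (0.0592/n) log Q: log Q = (E° − E)·n/0.0592 = (+2.42 − (+2.378))·2/0.0592 = 1.4189.
So 1·log[Fe²⁺] = 1·log(0.66) − log Q = -0.1805 − (1.4189) = -1.5994; [Fe²⁺] = 10^(-1.5994) ≈ 0.025 M.

0.025 M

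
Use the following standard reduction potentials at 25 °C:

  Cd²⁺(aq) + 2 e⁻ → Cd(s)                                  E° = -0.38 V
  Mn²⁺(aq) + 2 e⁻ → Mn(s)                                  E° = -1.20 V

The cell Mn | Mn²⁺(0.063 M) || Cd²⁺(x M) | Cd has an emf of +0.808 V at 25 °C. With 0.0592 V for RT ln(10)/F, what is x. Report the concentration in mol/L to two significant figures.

Cd²⁺/Cd is the cathode, Mn²⁺/Mn the anode: E°cell = +0.82 V, n = 2.
Overall reaction: Cd²⁺(aq) + Mn(s) → Cd(s) + Mn²⁺(aq); Q = [Mn²⁺]^1/[Cd²⁺]^1.
From E = E° − (0.0592/n) log Q: log Q = (E° − E)·n/0.0592 = (+0.82 − (+0.808))·2/0.0592 = 0.4054.
So 1·log[Cd²⁺] = 1·log(0.063) − log Q = -1.2007 − (0.4054) = -1.6061; [Cd²⁺] = 10^(-1.6061) ≈ 0.025 M.

0.025 M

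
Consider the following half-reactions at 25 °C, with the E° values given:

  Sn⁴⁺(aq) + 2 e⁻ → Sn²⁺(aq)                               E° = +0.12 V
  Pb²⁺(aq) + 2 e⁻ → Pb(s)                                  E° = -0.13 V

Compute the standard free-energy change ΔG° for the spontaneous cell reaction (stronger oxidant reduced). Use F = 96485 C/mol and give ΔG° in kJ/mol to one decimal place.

Sn⁴⁺/Sn²⁺ (E° = +0.12 V) is the cathode; Pb²⁺/Pb (E° = -0.13 V) is the anode, so E°cell = +0.25 V.
Balancing electrons gives n = 2 (lcm of 2 and 2).
ΔG° = −nFE° = −(2)(96485)(+0.25) = -48,242 J = -48.2 kJ/mol.

-48.2 kJ/mol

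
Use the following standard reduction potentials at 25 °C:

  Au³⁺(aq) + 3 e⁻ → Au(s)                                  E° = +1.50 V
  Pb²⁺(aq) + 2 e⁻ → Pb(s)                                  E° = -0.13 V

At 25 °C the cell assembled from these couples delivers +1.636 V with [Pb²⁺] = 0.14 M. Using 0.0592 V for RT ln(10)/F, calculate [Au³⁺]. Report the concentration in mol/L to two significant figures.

Au³⁺/Au is the cathode, Pb²⁺/Pb the anode: E°cell = +1.63 V, n = 6.
Overall reaction: 2 Au³⁺(aq) + 3 Pb(s) → 2 Au(s) + 3 Pb²⁺(aq); Q = [Pb²⁺]^3/[Au³⁺]^2.
From E = E° − (0.0592/n) log Q: log Q = (E° − E)·n/0.0592 = (+1.63 − (+1.636))·6/0.0592 = -0.6081.
So 2·log[Au³⁺] = 3·log(0.14) − log Q = -2.5616 − (-0.6081) = -1.9535; log[Au³⁺] = -1.9535 / 2 = -0.9768; [Au³⁺] = 10^(-0.9768) ≈ 0.11 M.

0.11 M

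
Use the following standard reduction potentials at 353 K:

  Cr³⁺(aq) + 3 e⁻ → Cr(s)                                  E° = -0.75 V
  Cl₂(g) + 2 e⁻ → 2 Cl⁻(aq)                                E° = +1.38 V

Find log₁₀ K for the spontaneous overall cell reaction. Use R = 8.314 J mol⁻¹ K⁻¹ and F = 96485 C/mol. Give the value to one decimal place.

Cathode: Cl₂/Cl⁻; anode: Cr³⁺/Cr. E°cell = (+1.38) − (-0.75) = +2.13 V, with n = 6.
ΔG° = −nFE° = −RT ln K, so ln K = nFE°/(RT) = (6)(96485)(+2.13) / ((8.314)(353)) = 420.152.
log₁₀ K = 420.152 / ln 10 = 182.5.

182.5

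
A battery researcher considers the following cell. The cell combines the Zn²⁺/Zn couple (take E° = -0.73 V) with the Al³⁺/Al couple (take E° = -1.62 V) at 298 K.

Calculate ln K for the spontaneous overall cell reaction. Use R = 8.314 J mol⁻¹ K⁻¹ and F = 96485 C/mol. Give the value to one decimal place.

Cathode: Zn²⁺/Zn; anode: Al³⁺/Al. E°cell = (-0.73) − (-1.62) = +0.89 V, with n = 6.
ΔG° = −nFE° = −RT ln K, so ln K = nFE°/(RT) = (6)(96485)(+0.89) / ((8.314)(298)) = 207.958.

208.0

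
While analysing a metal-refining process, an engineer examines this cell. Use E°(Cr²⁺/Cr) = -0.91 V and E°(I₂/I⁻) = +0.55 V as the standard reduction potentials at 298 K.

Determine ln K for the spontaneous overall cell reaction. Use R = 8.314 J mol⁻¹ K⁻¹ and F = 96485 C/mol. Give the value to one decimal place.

Cathode: I₂/I⁻; anode: Cr²⁺/Cr. E°cell = (+0.55) − (-0.91) = +1.46 V, with n = 2.
ΔG° = −nFE° = −RT ln K, so ln K = nFE°/(RT) = (2)(96485)(+1.46) / ((8.314)(298)) = 113.715.

113.7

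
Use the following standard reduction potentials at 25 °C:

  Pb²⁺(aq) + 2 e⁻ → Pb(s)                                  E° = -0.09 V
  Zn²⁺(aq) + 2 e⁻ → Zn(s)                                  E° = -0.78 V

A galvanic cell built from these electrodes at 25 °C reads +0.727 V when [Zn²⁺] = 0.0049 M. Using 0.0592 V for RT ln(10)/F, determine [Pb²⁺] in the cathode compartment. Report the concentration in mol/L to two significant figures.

0.087 M

Pb²⁺/Pb is the cathode, Zn²⁺/Zn the anode: E°cell = +0.69 V, n = 2.
Overall reaction: Pb²⁺(aq) + Zn(s) → Pb(s) + Zn²⁺(aq); Q = [Zn²⁺]^1/[Pb²⁺]^1.
From E = E° − (0.0592/n) log Q: log Q = (E° − E)·n/0.0592 = (+0.69 − (+0.727))·2/0.0592 = -1.2500.
So 1·log[Pb²⁺] = 1·log(0.0049) − log Q = -2.3098 − (-1.2500) = -1.0598; [Pb²⁺] = 10^(-1.0598) ≈ 0.087 M.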